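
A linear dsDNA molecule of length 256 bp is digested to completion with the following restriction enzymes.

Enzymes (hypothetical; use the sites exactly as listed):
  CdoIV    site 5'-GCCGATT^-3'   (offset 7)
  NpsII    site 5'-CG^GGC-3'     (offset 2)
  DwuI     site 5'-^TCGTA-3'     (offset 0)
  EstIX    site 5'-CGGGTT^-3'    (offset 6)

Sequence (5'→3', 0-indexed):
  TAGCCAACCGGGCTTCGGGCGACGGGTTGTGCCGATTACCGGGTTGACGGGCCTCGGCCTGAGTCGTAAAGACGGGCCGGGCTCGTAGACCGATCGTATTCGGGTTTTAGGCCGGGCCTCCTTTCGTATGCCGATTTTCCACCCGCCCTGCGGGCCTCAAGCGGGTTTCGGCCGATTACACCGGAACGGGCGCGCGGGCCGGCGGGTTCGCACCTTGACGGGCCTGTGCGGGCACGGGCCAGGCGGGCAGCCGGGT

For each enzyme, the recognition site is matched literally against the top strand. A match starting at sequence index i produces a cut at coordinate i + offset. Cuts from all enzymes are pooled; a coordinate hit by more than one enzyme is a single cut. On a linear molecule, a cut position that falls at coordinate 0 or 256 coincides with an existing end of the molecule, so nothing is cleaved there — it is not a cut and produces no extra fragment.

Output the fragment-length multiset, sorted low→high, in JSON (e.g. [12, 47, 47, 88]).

[3,4,5,6,7,8,8,8,9,9,9,10,10,10,11,11,11,11,11,12,12,13,13,14,15,16]

Per-enzyme occurrences:
  CdoIV (GCCGATT, off=7): starts [30, 129, 170] → cuts [37, 136, 177]
  NpsII (CGGGC, off=2): starts [8, 15, 47, 72, 77, 112, 150, 186, 194, 218, 228, 234, 243] → cuts [10, 17, 49, 74, 79, 114, 152, 188, 196, 220, 230, 236, 245]
  DwuI (TCGTA, off=0): starts [63, 82, 93, 123] → cuts [63, 82, 93, 123]
  EstIX (CGGGTT, off=6): starts [22, 39, 100, 161, 202] → cuts [28, 45, 106, 167, 208]

Pooled cuts: [10, 17, 28, 37, 45, 49, 63, 74, 79, 82, 93, 106, 114, 123, 136, 152, 167, 177, 188, 196, 208, 220, 230, 236, 245]

Fragments:
  [0,10): 10 bp
  [10,17): 7 bp
  [17,28): 11 bp
  [28,37): 9 bp
  [37,45): 8 bp
  [45,49): 4 bp
  [49,63): 14 bp
  [63,74): 11 bp
  [74,79): 5 bp
  [79,82): 3 bp
  [82,93): 11 bp
  [93,106): 13 bp
  [106,114): 8 bp
  [114,123): 9 bp
  [123,136): 13 bp
  [136,152): 16 bp
  [152,167): 15 bp
  [167,177): 10 bp
  [177,188): 11 bp
  [188,196): 8 bp
  [196,208): 12 bp
  [208,220): 12 bp
  [220,230): 10 bp
  [230,236): 6 bp
  [236,245): 9 bp
  [245,256): 11 bp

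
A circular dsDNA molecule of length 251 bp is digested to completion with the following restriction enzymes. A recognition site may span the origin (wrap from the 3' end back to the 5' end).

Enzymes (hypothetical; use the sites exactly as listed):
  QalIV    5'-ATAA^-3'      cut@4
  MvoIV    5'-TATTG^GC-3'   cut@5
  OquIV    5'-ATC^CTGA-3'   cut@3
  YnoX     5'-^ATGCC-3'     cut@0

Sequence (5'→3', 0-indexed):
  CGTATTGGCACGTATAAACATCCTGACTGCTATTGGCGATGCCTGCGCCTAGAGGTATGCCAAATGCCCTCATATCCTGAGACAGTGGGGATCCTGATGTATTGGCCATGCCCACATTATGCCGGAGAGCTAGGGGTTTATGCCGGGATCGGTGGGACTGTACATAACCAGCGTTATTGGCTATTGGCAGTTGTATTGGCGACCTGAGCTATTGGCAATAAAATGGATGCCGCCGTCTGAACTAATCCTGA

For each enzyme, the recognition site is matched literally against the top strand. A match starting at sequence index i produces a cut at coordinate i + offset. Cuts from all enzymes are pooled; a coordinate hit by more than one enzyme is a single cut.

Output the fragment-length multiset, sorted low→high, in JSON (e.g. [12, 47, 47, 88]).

[3,3,5,5,7,7,7,10,11,11,11,12,12,13,13,16,17,18,21,21,28]

Site scan:
  QalIV (ATAA, off=4): starts [13, 163, 217] → cuts [17, 167, 221]
  MvoIV (TATTGGC, off=5): starts [2, 30, 99, 174, 181, 193, 209] → cuts [7, 35, 104, 179, 186, 198, 214]
  OquIV (ATCCTGA, off=3): starts [19, 73, 90, 244] → cuts [22, 76, 93, 247]
  YnoX (ATGCC, off=0): starts [38, 56, 63, 107, 118, 139, 226] → cuts [38, 56, 63, 107, 118, 139, 226]

All cut coordinates (distinct, sorted): [7, 17, 22, 35, 38, 56, 63, 76, 93, 104, 107, 118, 139, 167, 179, 186, 198, 214, 221, 226, 247]

Fragment lengths:
  7→17: 10 bp
  17→22: 5 bp
  22→35: 13 bp
  35→38: 3 bp
  38→56: 18 bp
  56→63: 7 bp
  63→76: 13 bp
  76→93: 17 bp
  93→104: 11 bp
  104→107: 3 bp
  107→118: 11 bp
  118→139: 21 bp
  139→167: 28 bp
  167→179: 12 bp
  179→186: 7 bp
  186→198: 12 bp
  198→214: 16 bp
  214→221: 7 bp
  221→226: 5 bp
  226→247: 21 bp
  247→7 (wrap): 251-247+7 = 11 bp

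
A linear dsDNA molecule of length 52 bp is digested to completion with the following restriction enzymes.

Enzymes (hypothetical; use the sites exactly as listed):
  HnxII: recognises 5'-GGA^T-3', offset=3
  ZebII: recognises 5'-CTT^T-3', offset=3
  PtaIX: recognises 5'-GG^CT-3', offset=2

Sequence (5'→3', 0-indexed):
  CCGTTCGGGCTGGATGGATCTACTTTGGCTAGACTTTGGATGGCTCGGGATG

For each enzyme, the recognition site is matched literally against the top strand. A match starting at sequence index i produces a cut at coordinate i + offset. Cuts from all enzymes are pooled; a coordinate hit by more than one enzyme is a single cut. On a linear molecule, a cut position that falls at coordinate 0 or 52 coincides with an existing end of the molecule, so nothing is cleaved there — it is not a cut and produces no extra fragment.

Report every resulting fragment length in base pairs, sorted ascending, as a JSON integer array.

[2,3,3,4,4,5,7,7,8,9]

Site scan:
  HnxII GGAT/3: at [11, 15, 37, 47] ⇒ [14, 18, 40, 50]
  ZebII CTTT/3: at [22, 33] ⇒ [25, 36]
  PtaIX GGCT/2: at [7, 26, 41] ⇒ [9, 28, 43]

All cut coordinates (distinct, sorted): [9, 14, 18, 25, 28, 36, 40, 43, 50]

Fragments:
  [0,9): 9 bp
  [9,14): 5 bp
  [14,18): 4 bp
  [18,25): 7 bp
  [25,28): 3 bp
  [28,36): 8 bp
  [36,40): 4 bp
  [40,43): 3 bp
  [43,50): 7 bp
  [50,52): 2 bp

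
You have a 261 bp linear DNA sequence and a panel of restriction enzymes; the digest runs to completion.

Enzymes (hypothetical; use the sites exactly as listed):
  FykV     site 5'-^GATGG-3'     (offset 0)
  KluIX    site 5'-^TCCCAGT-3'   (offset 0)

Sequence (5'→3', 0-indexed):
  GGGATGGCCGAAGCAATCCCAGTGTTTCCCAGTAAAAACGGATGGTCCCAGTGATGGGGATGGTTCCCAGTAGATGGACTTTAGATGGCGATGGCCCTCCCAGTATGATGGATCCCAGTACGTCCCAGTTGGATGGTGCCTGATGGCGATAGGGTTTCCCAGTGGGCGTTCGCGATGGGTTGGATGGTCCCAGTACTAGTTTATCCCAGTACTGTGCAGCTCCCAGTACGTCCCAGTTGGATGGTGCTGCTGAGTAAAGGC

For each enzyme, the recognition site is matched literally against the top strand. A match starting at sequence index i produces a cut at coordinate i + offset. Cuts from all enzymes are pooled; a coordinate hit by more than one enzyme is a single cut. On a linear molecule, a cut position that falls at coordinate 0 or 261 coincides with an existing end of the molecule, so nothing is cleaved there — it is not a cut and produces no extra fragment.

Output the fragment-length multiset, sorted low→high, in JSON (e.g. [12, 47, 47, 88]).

[2,5,5,6,6,6,6,7,8,8,9,9,9,9,10,10,10,10,11,14,14,15,16,17,17,22]

Per-enzyme occurrences:
  FykV GATGG/0: at [2, 40, 52, 58, 72, 83, 89, 106, 131, 141, 173, 182, 239] ⇒ [2, 40, 52, 58, 72, 83, 89, 106, 131, 141, 173, 182, 239]
  KluIX TCCCAGT/0: at [16, 26, 45, 64, 97, 112, 122, 156, 187, 203, 220, 230] ⇒ [16, 26, 45, 64, 97, 112, 122, 156, 187, 203, 220, 230]

All cut coordinates (distinct, sorted): [2, 16, 26, 40, 45, 52, 58, 64, 72, 83, 89, 97, 106, 112, 122, 131, 141, 156, 173, 182, 187, 203, 220, 230, 239]

Fragment lengths:
  [0,2): 2 bp
  [2,16): 14 bp
  [16,26): 10 bp
  [26,40): 14 bp
  [40,45): 5 bp
  [45,52): 7 bp
  [52,58): 6 bp
  [58,64): 6 bp
  [64,72): 8 bp
  [72,83): 11 bp
  [83,89): 6 bp
  [89,97): 8 bp
  [97,106): 9 bp
  [106,112): 6 bp
  [112,122): 10 bp
  [122,131): 9 bp
  [131,141): 10 bp
  [141,156): 15 bp
  [156,173): 17 bp
  [173,182): 9 bp
  [182,187): 5 bp
  [187,203): 16 bp
  [203,220): 17 bp
  [220,230): 10 bp
  [230,239): 9 bp
  [239,261): 22 bp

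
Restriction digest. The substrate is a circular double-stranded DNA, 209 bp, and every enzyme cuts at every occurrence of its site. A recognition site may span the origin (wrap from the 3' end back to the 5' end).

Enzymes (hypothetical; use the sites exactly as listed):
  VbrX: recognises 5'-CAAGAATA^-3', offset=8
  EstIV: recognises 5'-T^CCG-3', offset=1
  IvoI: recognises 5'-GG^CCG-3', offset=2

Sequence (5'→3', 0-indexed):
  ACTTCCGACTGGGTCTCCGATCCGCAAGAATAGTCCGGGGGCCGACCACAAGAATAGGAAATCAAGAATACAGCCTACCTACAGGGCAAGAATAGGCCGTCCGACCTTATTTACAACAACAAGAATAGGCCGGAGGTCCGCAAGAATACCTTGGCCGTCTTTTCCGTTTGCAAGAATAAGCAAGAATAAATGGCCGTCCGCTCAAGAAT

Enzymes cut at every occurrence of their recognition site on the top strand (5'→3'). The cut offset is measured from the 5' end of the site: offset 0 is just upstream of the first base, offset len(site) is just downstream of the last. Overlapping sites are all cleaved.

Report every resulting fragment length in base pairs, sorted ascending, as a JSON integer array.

[2,2,2,3,4,4,5,5,6,7,8,9,10,11,11,12,13,14,15,15,24,27]

Scan for sites:
  VbrX (CAAGAATA, off=8): starts [24, 48, 62, 86, 119, 140, 170, 180, 202] → cuts [1, 32, 56, 70, 94, 127, 148, 178, 188]
  EstIV (TCCG, off=1): starts [3, 15, 20, 33, 99, 136, 162, 196] → cuts [4, 16, 21, 34, 100, 137, 163, 197]
  IvoI (GGCCG, off=2): starts [39, 94, 127, 152, 191] → cuts [41, 96, 129, 154, 193]

All cut coordinates (distinct, sorted): [1, 4, 16, 21, 32, 34, 41, 56, 70, 94, 96, 100, 127, 129, 137, 148, 154, 163, 178, 188, 193, 197]

Fragment lengths:
  1→4: 3 bp
  4→16: 12 bp
  16→21: 5 bp
  21→32: 11 bp
  32→34: 2 bp
  34→41: 7 bp
  41→56: 15 bp
  56→70: 14 bp
  70→94: 24 bp
  94→96: 2 bp
  96→100: 4 bp
  100→127: 27 bp
  127→129: 2 bp
  129→137: 8 bp
  137→148: 11 bp
  148→154: 6 bp
  154→163: 9 bp
  163→178: 15 bp
  178→188: 10 bp
  188→193: 5 bp
  193→197: 4 bp
  197→1 (wrap): 209-197+1 = 13 bp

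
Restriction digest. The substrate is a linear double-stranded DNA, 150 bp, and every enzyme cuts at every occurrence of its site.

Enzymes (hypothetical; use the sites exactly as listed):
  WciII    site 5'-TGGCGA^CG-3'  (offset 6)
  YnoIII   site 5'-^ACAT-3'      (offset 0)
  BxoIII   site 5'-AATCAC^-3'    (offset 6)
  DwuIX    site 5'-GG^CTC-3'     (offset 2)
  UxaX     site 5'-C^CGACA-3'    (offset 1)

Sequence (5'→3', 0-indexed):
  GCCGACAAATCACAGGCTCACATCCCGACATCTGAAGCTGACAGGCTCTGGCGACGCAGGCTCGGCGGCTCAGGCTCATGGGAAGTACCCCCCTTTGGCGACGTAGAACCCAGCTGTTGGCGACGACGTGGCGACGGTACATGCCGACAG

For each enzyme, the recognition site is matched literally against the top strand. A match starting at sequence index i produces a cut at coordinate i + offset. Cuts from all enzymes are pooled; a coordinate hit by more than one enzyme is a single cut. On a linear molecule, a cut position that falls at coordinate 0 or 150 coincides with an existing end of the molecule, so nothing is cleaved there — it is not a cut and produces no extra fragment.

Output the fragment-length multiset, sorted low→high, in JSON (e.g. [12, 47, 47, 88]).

[2,2,3,3,4,6,6,6,6,6,8,9,11,11,18,22,27]

Per-enzyme occurrences:
  WciII (TGGCGACG, off=6): starts [48, 95, 117, 128] → cuts [54, 101, 123, 134]
  YnoIII (ACAT, off=0): starts [19, 27, 138] → cuts [19, 27, 138]
  BxoIII (AATCAC, off=6): starts [7] → cuts [13]
  DwuIX (GGCTC, off=2): starts [14, 43, 58, 66, 72] → cuts [16, 45, 60, 68, 74]
  UxaX (CCGACA, off=1): starts [1, 24, 143] → cuts [2, 25, 144]

Pooled cuts: [2, 13, 16, 19, 25, 27, 45, 54, 60, 68, 74, 101, 123, 134, 138, 144]

Fragment lengths:
  [0,2): 2 bp
  [2,13): 11 bp
  [13,16): 3 bp
  [16,19): 3 bp
  [19,25): 6 bp
  [25,27): 2 bp
  [27,45): 18 bp
  [45,54): 9 bp
  [54,60): 6 bp
  [60,68): 8 bp
  [68,74): 6 bp
  [74,101): 27 bp
  [101,123): 22 bp
  [123,134): 11 bp
  [134,138): 4 bp
  [138,144): 6 bp
  [144,150): 6 bp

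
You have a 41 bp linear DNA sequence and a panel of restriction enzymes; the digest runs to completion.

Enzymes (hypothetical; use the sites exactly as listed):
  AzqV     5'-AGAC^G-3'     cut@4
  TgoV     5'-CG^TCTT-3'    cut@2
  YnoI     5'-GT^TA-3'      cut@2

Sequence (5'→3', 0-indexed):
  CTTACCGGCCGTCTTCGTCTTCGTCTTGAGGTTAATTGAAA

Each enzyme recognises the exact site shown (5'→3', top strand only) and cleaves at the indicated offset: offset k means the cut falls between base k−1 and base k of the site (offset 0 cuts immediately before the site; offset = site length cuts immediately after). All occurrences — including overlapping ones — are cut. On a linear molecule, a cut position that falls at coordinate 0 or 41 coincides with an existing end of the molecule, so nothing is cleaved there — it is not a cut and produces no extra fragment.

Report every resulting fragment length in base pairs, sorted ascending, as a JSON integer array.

[6,6,9,9,11]

Per-enzyme occurrences:
  AzqV (AGACG, off=4): no sites
  TgoV (CGTCTT, off=2): starts [9, 15, 21] → cuts [11, 17, 23]
  YnoI (GTTA, off=2): starts [30] → cuts [32]

Pooled cuts: [11, 17, 23, 32]

Fragment lengths:
  [0,11): 11 bp
  [11,17): 6 bp
  [17,23): 6 bp
  [23,32): 9 bp
  [32,41): 9 bp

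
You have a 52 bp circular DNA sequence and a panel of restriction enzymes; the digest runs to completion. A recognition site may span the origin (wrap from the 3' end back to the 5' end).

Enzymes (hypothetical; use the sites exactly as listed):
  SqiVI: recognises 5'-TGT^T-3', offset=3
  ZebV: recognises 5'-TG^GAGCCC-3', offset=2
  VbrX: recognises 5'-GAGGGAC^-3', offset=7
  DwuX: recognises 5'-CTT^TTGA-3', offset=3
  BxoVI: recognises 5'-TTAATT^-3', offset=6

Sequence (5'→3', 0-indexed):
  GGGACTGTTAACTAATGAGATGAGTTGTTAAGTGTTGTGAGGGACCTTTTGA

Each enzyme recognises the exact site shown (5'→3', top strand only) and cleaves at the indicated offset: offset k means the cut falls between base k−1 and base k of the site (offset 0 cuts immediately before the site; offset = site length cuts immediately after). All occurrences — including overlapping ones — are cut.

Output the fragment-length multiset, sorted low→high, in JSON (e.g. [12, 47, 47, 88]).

Site scan:
  SqiVI TGTT/3: at [5, 25, 32] ⇒ [8, 28, 35]
  ZebV (TGGAGCCC, off=2): no sites
  VbrX GAGGGAC/7: at [38, 50] ⇒ [5, 45]
  DwuX CTTTTGA/3: at [45] ⇒ [48]
  BxoVI (TTAATT, off=6): no sites

Pooled cuts: [5, 8, 28, 35, 45, 48]

Fragment lengths:
  5→8: 3 bp
  8→28: 20 bp
  28→35: 7 bp
  35→45: 10 bp
  45→48: 3 bp
  48→5 (wrap): 52-48+5 = 9 bp

[3,3,7,9,10,20]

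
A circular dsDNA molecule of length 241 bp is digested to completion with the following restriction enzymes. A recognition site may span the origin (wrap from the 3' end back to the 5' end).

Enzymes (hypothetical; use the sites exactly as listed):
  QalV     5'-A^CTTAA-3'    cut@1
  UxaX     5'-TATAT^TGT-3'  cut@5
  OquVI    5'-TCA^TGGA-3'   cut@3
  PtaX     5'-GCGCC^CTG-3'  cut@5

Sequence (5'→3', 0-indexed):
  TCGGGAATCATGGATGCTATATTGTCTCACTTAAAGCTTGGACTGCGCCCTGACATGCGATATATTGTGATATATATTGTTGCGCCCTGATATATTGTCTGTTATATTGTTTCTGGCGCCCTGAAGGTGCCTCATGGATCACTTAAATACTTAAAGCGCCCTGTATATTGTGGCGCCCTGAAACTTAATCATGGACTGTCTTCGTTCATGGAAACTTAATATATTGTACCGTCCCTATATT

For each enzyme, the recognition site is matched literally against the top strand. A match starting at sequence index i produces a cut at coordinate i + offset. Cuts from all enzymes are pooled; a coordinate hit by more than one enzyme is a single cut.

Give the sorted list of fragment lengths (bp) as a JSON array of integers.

Per-enzyme occurrences:
  QalV ACTTAA/1: at [28, 140, 148, 182, 213] ⇒ [29, 141, 149, 183, 214]
  UxaX TATATTGT/5: at [17, 60, 72, 90, 102, 163, 219] ⇒ [22, 65, 77, 95, 107, 168, 224]
  OquVI TCATGGA/3: at [7, 131, 188, 205] ⇒ [10, 134, 191, 208]
  PtaX GCGCCCTG/5: at [44, 81, 115, 155, 172] ⇒ [49, 86, 120, 160, 177]

Pooled cuts: [10, 22, 29, 49, 65, 77, 86, 95, 107, 120, 134, 141, 149, 160, 168, 177, 183, 191, 208, 214, 224]

Fragment lengths:
  10→22: 12 bp
  22→29: 7 bp
  29→49: 20 bp
  49→65: 16 bp
  65→77: 12 bp
  77→86: 9 bp
  86→95: 9 bp
  95→107: 12 bp
  107→120: 13 bp
  120→134: 14 bp
  134→141: 7 bp
  141→149: 8 bp
  149→160: 11 bp
  160→168: 8 bp
  168→177: 9 bp
  177→183: 6 bp
  183→191: 8 bp
  191→208: 17 bp
  208→214: 6 bp
  214→224: 10 bp
  224→10 (wrap): 241-224+10 = 27 bp

[6,6,7,7,8,8,8,9,9,9,10,11,12,12,12,13,14,16,17,20,27]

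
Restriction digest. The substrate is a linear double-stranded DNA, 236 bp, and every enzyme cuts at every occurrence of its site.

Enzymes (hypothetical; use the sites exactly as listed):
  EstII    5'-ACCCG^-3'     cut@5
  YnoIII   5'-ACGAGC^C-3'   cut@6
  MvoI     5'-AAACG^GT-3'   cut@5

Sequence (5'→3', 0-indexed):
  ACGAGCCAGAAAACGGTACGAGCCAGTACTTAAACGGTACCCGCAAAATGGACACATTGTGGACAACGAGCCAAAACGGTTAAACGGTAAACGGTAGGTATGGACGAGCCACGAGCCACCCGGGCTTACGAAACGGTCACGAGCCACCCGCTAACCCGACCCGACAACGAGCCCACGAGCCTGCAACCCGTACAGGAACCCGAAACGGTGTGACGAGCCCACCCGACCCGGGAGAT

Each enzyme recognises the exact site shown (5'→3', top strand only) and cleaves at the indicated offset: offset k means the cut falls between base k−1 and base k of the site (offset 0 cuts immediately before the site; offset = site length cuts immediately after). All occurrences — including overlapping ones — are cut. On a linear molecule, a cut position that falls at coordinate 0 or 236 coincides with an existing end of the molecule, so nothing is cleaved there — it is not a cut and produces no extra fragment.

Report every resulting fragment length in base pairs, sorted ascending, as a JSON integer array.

[5,5,5,6,6,6,6,7,7,7,7,7,8,8,8,8,9,9,9,10,11,12,13,13,16,28]

Per-enzyme occurrences:
  EstII (ACCCG, off=5): starts [38, 117, 145, 153, 158, 185, 197, 220, 225] → cuts [43, 122, 150, 158, 163, 190, 202, 225, 230]
  YnoIII (ACGAGCC, off=6): starts [0, 17, 65, 103, 110, 138, 166, 174, 212] → cuts [6, 23, 71, 109, 116, 144, 172, 180, 218]
  MvoI (AAACGGT, off=5): starts [10, 31, 73, 81, 88, 130, 202] → cuts [15, 36, 78, 86, 93, 135, 207]

Pooled cuts: [6, 15, 23, 36, 43, 71, 78, 86, 93, 109, 116, 122, 135, 144, 150, 158, 163, 172, 180, 190, 202, 207, 218, 225, 230]

Fragments:
  [0,6): 6 bp
  [6,15): 9 bp
  [15,23): 8 bp
  [23,36): 13 bp
  [36,43): 7 bp
  [43,71): 28 bp
  [71,78): 7 bp
  [78,86): 8 bp
  [86,93): 7 bp
  [93,109): 16 bp
  [109,116): 7 bp
  [116,122): 6 bp
  [122,135): 13 bp
  [135,144): 9 bp
  [144,150): 6 bp
  [150,158): 8 bp
  [158,163): 5 bp
  [163,172): 9 bp
  [172,180): 8 bp
  [180,190): 10 bp
  [190,202): 12 bp
  [202,207): 5 bp
  [207,218): 11 bp
  [218,225): 7 bp
  [225,230): 5 bp
  [230,236): 6 bp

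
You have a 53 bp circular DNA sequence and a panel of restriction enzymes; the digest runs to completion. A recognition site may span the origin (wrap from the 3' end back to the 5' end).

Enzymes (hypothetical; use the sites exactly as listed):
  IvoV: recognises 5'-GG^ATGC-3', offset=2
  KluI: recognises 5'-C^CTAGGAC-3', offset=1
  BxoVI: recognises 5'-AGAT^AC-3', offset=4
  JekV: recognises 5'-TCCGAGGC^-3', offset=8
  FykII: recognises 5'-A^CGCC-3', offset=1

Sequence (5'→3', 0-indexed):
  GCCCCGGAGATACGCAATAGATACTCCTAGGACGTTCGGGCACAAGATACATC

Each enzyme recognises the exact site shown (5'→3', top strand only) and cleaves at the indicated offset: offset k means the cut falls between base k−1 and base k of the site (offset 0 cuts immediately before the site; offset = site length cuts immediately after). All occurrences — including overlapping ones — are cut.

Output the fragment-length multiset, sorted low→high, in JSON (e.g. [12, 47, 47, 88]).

[4,11,16,22]

Site scan:
  IvoV (GGATGC, off=2): no sites
  KluI (CCTAGGAC, off=1): starts [25] → cuts [26]
  BxoVI (AGATAC, off=4): starts [7, 18, 44] → cuts [11, 22, 48]
  JekV (TCCGAGGC, off=8): no sites
  FykII (ACGCC, off=1): no sites

All cut coordinates (distinct, sorted): [11, 22, 26, 48]

Fragment lengths:
  11→22: 11 bp
  22→26: 4 bp
  26→48: 22 bp
  48→11 (wrap): 53-48+11 = 16 bp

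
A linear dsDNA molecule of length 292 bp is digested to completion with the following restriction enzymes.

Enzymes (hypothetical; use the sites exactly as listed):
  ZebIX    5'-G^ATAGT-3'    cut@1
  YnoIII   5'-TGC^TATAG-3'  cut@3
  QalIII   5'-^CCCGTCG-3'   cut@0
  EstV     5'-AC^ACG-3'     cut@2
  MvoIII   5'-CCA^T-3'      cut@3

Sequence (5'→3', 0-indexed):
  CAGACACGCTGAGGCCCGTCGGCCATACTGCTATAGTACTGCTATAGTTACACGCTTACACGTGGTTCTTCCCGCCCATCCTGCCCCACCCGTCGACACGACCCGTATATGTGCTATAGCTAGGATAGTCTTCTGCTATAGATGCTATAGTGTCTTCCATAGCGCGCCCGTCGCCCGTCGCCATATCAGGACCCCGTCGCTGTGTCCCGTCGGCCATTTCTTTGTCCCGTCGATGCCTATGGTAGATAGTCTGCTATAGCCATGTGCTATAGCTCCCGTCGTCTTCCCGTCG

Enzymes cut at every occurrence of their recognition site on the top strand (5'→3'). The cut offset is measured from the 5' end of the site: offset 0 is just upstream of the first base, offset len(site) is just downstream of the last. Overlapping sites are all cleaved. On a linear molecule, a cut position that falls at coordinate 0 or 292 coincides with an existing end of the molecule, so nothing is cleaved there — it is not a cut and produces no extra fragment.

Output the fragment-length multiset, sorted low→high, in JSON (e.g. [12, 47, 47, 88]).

[5,5,6,7,7,7,7,8,8,9,9,9,9,9,9,9,10,10,10,11,11,11,11,12,13,14,17,19,20]

Scan for sites:
  ZebIX (GATAGT, off=1): starts [123, 244] → cuts [124, 245]
  YnoIII (TGCTATAG, off=3): starts [28, 39, 111, 133, 142, 251, 264] → cuts [31, 42, 114, 136, 145, 254, 267]
  QalIII (CCCGTCG, off=0): starts [14, 88, 166, 173, 192, 205, 225, 274, 285] → cuts [14, 88, 166, 173, 192, 205, 225, 274, 285]
  EstV (ACACG, off=2): starts [3, 49, 57, 95] → cuts [5, 51, 59, 97]
  MvoIII (CCAT, off=3): starts [22, 75, 156, 180, 213, 259] → cuts [25, 78, 159, 183, 216, 262]

Pooled cuts: [5, 14, 25, 31, 42, 51, 59, 78, 88, 97, 114, 124, 136, 145, 159, 166, 173, 183, 192, 205, 216, 225, 245, 254, 262, 267, 274, 285]

Fragments:
  [0,5): 5 bp
  [5,14): 9 bp
  [14,25): 11 bp
  [25,31): 6 bp
  [31,42): 11 bp
  [42,51): 9 bp
  [51,59): 8 bp
  [59,78): 19 bp
  [78,88): 10 bp
  [88,97): 9 bp
  [97,114): 17 bp
  [114,124): 10 bp
  [124,136): 12 bp
  [136,145): 9 bp
  [145,159): 14 bp
  [159,166): 7 bp
  [166,173): 7 bp
  [173,183): 10 bp
  [183,192): 9 bp
  [192,205): 13 bp
  [205,216): 11 bp
  [216,225): 9 bp
  [225,245): 20 bp
  [245,254): 9 bp
  [254,262): 8 bp
  [262,267): 5 bp
  [267,274): 7 bp
  [274,285): 11 bp
  [285,292): 7 bp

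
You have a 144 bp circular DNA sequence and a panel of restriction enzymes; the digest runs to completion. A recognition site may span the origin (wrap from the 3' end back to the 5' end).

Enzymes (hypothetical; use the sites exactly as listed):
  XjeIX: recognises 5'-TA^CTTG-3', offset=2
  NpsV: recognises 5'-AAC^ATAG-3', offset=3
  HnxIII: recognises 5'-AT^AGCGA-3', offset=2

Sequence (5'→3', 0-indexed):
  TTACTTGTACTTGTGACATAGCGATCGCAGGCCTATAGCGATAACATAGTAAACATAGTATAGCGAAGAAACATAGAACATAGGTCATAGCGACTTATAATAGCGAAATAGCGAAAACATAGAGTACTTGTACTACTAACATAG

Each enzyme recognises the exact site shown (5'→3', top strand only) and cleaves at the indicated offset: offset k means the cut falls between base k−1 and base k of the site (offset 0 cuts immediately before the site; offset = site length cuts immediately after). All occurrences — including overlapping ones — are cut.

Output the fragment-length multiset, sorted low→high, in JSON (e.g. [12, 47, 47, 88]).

Per-enzyme occurrences:
  XjeIX (TACTTG, off=2): starts [1, 7, 124] → cuts [3, 9, 126]
  NpsV (AACATAG, off=3): starts [42, 51, 69, 76, 115, 137] → cuts [45, 54, 72, 79, 118, 140]
  HnxIII (ATAGCGA, off=2): starts [17, 34, 59, 86, 99, 107] → cuts [19, 36, 61, 88, 101, 109]

All cut coordinates (distinct, sorted): [3, 9, 19, 36, 45, 54, 61, 72, 79, 88, 101, 109, 118, 126, 140]

Fragments:
  3→9: 6 bp
  9→19: 10 bp
  19→36: 17 bp
  36→45: 9 bp
  45→54: 9 bp
  54→61: 7 bp
  61→72: 11 bp
  72→79: 7 bp
  79→88: 9 bp
  88→101: 13 bp
  101→109: 8 bp
  109→118: 9 bp
  118→126: 8 bp
  126→140: 14 bp
  140→3 (wrap): 144-140+3 = 7 bp

[6,7,7,7,8,8,9,9,9,9,10,11,13,14,17]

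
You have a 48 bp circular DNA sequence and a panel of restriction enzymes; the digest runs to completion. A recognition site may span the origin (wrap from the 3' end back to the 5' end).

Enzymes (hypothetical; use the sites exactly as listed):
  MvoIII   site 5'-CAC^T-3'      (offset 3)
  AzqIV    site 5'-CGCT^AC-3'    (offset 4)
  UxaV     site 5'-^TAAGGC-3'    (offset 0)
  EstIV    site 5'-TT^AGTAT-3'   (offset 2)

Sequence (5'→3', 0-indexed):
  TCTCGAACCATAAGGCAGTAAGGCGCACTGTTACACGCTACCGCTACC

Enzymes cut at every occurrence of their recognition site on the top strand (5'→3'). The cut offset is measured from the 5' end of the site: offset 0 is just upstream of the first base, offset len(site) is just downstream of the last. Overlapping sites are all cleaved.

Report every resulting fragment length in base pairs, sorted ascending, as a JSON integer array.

Site scan:
  MvoIII (CACT, off=3): starts [25] → cuts [28]
  AzqIV (CGCTAC, off=4): starts [35, 41] → cuts [39, 45]
  UxaV (TAAGGC, off=0): starts [10, 18] → cuts [10, 18]
  EstIV (TTAGTAT, off=2): no sites

Pooled cuts: [10, 18, 28, 39, 45]

Fragment lengths:
  10→18: 8 bp
  18→28: 10 bp
  28→39: 11 bp
  39→45: 6 bp
  45→10 (wrap): 48-45+10 = 13 bp

[6,8,10,11,13]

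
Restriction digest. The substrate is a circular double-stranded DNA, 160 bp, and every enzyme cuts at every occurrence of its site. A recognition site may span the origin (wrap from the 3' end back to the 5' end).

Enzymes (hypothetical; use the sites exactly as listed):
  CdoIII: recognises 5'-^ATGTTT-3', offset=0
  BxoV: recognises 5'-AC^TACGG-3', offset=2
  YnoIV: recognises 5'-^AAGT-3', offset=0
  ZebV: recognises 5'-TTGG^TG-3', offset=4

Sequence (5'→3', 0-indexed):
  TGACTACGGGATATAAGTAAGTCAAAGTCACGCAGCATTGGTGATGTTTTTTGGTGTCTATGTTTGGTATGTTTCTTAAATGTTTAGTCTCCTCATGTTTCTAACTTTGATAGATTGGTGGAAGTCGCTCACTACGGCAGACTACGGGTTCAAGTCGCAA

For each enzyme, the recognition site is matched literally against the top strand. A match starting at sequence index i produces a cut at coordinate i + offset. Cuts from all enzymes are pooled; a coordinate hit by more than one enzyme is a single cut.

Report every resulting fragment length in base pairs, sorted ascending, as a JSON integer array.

Scan for sites:
  CdoIII ATGTTT/0: at [43, 59, 68, 79, 94] ⇒ [43, 59, 68, 79, 94]
  BxoV ACTACGG/2: at [2, 130, 140] ⇒ [4, 132, 142]
  YnoIV AAGT/0: at [14, 18, 24, 121, 151] ⇒ [14, 18, 24, 121, 151]
  ZebV TTGGTG/4: at [37, 50, 114] ⇒ [41, 54, 118]

Pooled cuts: [4, 14, 18, 24, 41, 43, 54, 59, 68, 79, 94, 118, 121, 132, 142, 151]

Fragment lengths:
  4→14: 10 bp
  14→18: 4 bp
  18→24: 6 bp
  24→41: 17 bp
  41→43: 2 bp
  43→54: 11 bp
  54→59: 5 bp
  59→68: 9 bp
  68→79: 11 bp
  79→94: 15 bp
  94→118: 24 bp
  118→121: 3 bp
  121→132: 11 bp
  132→142: 10 bp
  142→151: 9 bp
  151→4 (wrap): 160-151+4 = 13 bp

[2,3,4,5,6,9,9,10,10,11,11,11,13,15,17,24]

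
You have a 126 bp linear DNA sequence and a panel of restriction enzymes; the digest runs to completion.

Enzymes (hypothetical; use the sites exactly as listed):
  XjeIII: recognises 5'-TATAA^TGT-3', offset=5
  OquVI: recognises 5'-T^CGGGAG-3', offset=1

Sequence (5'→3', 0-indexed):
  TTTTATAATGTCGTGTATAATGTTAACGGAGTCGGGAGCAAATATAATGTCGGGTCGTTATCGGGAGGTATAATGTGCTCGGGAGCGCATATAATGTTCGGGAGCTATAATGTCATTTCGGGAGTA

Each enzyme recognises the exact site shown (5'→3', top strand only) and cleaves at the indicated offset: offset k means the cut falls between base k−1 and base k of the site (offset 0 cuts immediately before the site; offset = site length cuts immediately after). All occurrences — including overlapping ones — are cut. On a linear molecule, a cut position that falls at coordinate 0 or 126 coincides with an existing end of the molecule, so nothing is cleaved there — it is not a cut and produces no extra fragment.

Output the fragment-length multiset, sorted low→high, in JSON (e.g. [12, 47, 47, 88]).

Site scan:
  XjeIII (TATAATGT, off=5): starts [3, 15, 42, 68, 89, 105] → cuts [8, 20, 47, 73, 94, 110]
  OquVI (TCGGGAG, off=1): starts [31, 60, 78, 97, 117] → cuts [32, 61, 79, 98, 118]

All cut coordinates (distinct, sorted): [8, 20, 32, 47, 61, 73, 79, 94, 98, 110, 118]

Fragments:
  [0,8): 8 bp
  [8,20): 12 bp
  [20,32): 12 bp
  [32,47): 15 bp
  [47,61): 14 bp
  [61,73): 12 bp
  [73,79): 6 bp
  [79,94): 15 bp
  [94,98): 4 bp
  [98,110): 12 bp
  [110,118): 8 bp
  [118,126): 8 bp

[4,6,8,8,8,12,12,12,12,14,15,15]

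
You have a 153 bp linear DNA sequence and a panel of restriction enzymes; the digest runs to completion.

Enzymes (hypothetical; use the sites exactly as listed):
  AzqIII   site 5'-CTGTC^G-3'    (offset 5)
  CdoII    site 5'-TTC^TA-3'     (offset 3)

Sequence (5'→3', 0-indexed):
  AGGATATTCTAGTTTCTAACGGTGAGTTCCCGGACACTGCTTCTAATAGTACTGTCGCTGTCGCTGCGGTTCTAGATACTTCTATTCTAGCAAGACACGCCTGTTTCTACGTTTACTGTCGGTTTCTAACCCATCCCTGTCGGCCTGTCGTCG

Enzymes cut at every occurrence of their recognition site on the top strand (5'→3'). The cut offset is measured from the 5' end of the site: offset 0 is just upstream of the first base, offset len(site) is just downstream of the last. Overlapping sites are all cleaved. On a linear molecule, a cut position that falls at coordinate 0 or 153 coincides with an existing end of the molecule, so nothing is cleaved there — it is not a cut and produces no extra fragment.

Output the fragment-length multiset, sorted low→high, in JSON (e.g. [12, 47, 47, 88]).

Per-enzyme occurrences:
  AzqIII CTGTCG/5: at [51, 57, 115, 136, 144] ⇒ [56, 62, 120, 141, 149]
  CdoII TTCTA/3: at [6, 13, 40, 69, 79, 84, 104, 123] ⇒ [9, 16, 43, 72, 82, 87, 107, 126]

All cut coordinates (distinct, sorted): [9, 16, 43, 56, 62, 72, 82, 87, 107, 120, 126, 141, 149]

Fragment lengths:
  [0,9): 9 bp
  [9,16): 7 bp
  [16,43): 27 bp
  [43,56): 13 bp
  [56,62): 6 bp
  [62,72): 10 bp
  [72,82): 10 bp
  [82,87): 5 bp
  [87,107): 20 bp
  [107,120): 13 bp
  [120,126): 6 bp
  [126,141): 15 bp
  [141,149): 8 bp
  [149,153): 4 bp

[4,5,6,6,7,8,9,10,10,13,13,15,20,27]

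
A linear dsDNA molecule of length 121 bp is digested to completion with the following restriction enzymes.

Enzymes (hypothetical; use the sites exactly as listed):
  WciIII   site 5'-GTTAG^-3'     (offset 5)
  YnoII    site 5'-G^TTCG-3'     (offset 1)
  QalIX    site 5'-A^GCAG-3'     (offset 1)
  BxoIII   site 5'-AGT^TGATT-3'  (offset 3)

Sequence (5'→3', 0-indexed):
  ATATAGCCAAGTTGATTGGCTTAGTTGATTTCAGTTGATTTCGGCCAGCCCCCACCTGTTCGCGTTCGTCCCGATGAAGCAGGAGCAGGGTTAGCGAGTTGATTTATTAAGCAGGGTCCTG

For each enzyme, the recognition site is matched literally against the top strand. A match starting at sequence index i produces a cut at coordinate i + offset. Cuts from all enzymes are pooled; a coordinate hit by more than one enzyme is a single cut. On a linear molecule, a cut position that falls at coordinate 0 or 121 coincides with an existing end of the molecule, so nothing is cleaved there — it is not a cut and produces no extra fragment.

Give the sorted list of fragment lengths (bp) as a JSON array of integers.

[5,6,6,10,10,11,11,12,13,14,23]

Scan for sites:
  WciIII GTTAG/5: at [89] ⇒ [94]
  YnoII GTTCG/1: at [57, 63] ⇒ [58, 64]
  QalIX AGCAG/1: at [77, 83, 109] ⇒ [78, 84, 110]
  BxoIII AGTTGATT/3: at [9, 22, 32, 96] ⇒ [12, 25, 35, 99]

All cut coordinates (distinct, sorted): [12, 25, 35, 58, 64, 78, 84, 94, 99, 110]

Fragments:
  [0,12): 12 bp
  [12,25): 13 bp
  [25,35): 10 bp
  [35,58): 23 bp
  [58,64): 6 bp
  [64,78): 14 bp
  [78,84): 6 bp
  [84,94): 10 bp
  [94,99): 5 bp
  [99,110): 11 bp
  [110,121): 11 bp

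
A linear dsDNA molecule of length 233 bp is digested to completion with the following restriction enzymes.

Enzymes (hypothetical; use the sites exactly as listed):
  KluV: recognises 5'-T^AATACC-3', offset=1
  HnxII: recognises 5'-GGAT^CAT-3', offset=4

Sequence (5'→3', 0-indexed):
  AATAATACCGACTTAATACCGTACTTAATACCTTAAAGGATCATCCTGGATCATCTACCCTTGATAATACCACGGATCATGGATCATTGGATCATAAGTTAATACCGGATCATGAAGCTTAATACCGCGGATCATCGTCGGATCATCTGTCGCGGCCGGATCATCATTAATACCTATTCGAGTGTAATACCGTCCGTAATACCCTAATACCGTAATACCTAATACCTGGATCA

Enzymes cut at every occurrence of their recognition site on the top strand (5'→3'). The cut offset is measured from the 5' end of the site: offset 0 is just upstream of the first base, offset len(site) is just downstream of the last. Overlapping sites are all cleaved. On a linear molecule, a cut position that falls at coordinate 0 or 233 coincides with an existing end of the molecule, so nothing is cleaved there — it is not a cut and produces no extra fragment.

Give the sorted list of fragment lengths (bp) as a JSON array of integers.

Site scan:
  KluV (TAATACC, off=1): starts [2, 13, 25, 64, 99, 119, 167, 184, 196, 204, 212, 219] → cuts [3, 14, 26, 65, 100, 120, 168, 185, 197, 205, 213, 220]
  HnxII (GGATCAT, off=4): starts [37, 47, 73, 80, 88, 106, 128, 139, 157] → cuts [41, 51, 77, 84, 92, 110, 132, 143, 161]

Pooled cuts: [3, 14, 26, 41, 51, 65, 77, 84, 92, 100, 110, 120, 132, 143, 161, 168, 185, 197, 205, 213, 220]

Fragment lengths:
  [0,3): 3 bp
  [3,14): 11 bp
  [14,26): 12 bp
  [26,41): 15 bp
  [41,51): 10 bp
  [51,65): 14 bp
  [65,77): 12 bp
  [77,84): 7 bp
  [84,92): 8 bp
  [92,100): 8 bp
  [100,110): 10 bp
  [110,120): 10 bp
  [120,132): 12 bp
  [132,143): 11 bp
  [143,161): 18 bp
  [161,168): 7 bp
  [168,185): 17 bp
  [185,197): 12 bp
  [197,205): 8 bp
  [205,213): 8 bp
  [213,220): 7 bp
  [220,233): 13 bp

[3,7,7,7,8,8,8,8,10,10,10,11,11,12,12,12,12,13,14,15,17,18]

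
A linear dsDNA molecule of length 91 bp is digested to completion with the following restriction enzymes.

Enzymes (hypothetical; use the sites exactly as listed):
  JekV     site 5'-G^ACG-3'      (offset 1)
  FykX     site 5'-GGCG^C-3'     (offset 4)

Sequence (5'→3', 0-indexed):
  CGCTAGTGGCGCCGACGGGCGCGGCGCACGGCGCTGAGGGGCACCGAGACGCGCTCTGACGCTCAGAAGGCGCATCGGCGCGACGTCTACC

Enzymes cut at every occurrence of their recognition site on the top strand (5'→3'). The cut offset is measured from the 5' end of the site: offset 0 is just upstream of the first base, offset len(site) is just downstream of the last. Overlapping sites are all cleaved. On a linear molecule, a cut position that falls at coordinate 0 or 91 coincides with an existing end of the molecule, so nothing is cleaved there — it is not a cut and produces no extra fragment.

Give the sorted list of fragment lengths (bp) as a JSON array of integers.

Scan for sites:
  JekV GACG/1: at [13, 47, 57, 81] ⇒ [14, 48, 58, 82]
  FykX GGCGC/4: at [7, 17, 22, 29, 68, 76] ⇒ [11, 21, 26, 33, 72, 80]

Pooled cuts: [11, 14, 21, 26, 33, 48, 58, 72, 80, 82]

Fragment lengths:
  [0,11): 11 bp
  [11,14): 3 bp
  [14,21): 7 bp
  [21,26): 5 bp
  [26,33): 7 bp
  [33,48): 15 bp
  [48,58): 10 bp
  [58,72): 14 bp
  [72,80): 8 bp
  [80,82): 2 bp
  [82,91): 9 bp

[2,3,5,7,7,8,9,10,11,14,15]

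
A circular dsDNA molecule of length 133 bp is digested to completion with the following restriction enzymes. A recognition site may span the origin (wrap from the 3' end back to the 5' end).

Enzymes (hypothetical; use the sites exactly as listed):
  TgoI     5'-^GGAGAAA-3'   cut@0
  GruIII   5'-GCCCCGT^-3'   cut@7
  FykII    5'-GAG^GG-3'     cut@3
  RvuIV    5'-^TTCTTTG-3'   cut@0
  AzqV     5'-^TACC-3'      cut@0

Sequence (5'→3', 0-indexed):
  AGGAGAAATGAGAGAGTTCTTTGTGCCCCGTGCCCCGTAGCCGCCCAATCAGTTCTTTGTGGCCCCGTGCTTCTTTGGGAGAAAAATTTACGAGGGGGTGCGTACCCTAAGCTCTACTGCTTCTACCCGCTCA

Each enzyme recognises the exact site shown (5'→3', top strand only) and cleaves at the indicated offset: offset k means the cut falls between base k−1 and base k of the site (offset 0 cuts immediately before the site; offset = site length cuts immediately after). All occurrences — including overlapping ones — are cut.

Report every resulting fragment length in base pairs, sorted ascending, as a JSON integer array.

[2,7,7,8,11,14,15,15,16,17,21]

Scan for sites:
  TgoI GGAGAAA/0: at [1, 77] ⇒ [1, 77]
  GruIII GCCCCGT/7: at [24, 31, 61] ⇒ [31, 38, 68]
  FykII GAGGG/3: at [91] ⇒ [94]
  RvuIV TTCTTTG/0: at [16, 52, 70] ⇒ [16, 52, 70]
  AzqV TACC/0: at [102, 123] ⇒ [102, 123]

All cut coordinates (distinct, sorted): [1, 16, 31, 38, 52, 68, 70, 77, 94, 102, 123]

Fragments:
  1→16: 15 bp
  16→31: 15 bp
  31→38: 7 bp
  38→52: 14 bp
  52→68: 16 bp
  68→70: 2 bp
  70→77: 7 bp
  77→94: 17 bp
  94→102: 8 bp
  102→123: 21 bp
  123→1 (wrap): 133-123+1 = 11 bp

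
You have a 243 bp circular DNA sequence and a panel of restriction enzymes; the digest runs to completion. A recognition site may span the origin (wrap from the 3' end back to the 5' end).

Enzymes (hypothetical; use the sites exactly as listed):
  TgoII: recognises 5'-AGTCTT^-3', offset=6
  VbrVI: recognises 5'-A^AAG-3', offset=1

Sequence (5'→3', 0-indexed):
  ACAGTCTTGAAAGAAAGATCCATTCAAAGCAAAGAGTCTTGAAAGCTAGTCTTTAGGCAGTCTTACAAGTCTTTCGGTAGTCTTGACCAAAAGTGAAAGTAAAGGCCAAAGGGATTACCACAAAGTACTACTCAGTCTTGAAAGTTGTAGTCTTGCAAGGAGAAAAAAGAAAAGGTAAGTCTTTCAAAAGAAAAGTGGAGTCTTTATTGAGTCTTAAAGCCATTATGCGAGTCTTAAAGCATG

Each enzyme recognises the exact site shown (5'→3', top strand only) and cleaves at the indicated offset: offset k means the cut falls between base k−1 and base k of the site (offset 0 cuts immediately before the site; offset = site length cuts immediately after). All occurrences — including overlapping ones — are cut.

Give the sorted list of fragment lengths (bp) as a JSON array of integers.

[1,1,2,2,2,4,4,5,5,5,5,6,6,7,9,9,11,11,11,11,12,12,12,12,13,14,15,17,19]

Scan for sites:
  TgoII AGTCTT/6: at [2, 34, 47, 58, 67, 78, 133, 148, 177, 198, 209, 229] ⇒ [8, 40, 53, 64, 73, 84, 139, 154, 183, 204, 215, 235]
  VbrVI AAAG/1: at [9, 13, 25, 30, 41, 89, 95, 100, 107, 121, 140, 165, 170, 186, 191, 215, 235] ⇒ [10, 14, 26, 31, 42, 90, 96, 101, 108, 122, 141, 166, 171, 187, 192, 216, 236]

All cut coordinates (distinct, sorted): [8, 10, 14, 26, 31, 40, 42, 53, 64, 73, 84, 90, 96, 101, 108, 122, 139, 141, 154, 166, 171, 183, 187, 192, 204, 215, 216, 235, 236]

Fragment lengths:
  8→10: 2 bp
  10→14: 4 bp
  14→26: 12 bp
  26→31: 5 bp
  31→40: 9 bp
  40→42: 2 bp
  42→53: 11 bp
  53→64: 11 bp
  64→73: 9 bp
  73→84: 11 bp
  84→90: 6 bp
  90→96: 6 bp
  96→101: 5 bp
  101→108: 7 bp
  108→122: 14 bp
  122→139: 17 bp
  139→141: 2 bp
  141→154: 13 bp
  154→166: 12 bp
  166→171: 5 bp
  171→183: 12 bp
  183→187: 4 bp
  187→192: 5 bp
  192→204: 12 bp
  204→215: 11 bp
  215→216: 1 bp
  216→235: 19 bp
  235→236: 1 bp
  236→8 (wrap): 243-236+8 = 15 bp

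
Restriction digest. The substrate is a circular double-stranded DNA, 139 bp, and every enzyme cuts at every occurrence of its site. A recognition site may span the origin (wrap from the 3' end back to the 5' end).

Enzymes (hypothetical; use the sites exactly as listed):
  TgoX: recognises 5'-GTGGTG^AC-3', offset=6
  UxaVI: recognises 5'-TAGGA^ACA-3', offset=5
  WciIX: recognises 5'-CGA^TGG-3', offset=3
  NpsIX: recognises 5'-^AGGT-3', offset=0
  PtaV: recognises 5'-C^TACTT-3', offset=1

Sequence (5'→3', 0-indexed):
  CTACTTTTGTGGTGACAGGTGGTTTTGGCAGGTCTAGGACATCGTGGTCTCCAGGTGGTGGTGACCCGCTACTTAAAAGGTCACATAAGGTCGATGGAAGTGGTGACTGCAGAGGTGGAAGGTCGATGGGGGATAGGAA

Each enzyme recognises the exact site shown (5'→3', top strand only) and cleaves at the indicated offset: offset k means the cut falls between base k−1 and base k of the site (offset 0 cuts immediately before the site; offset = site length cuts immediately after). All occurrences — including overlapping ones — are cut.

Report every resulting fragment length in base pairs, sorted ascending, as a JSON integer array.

Site scan:
  TgoX GTGGTGAC/6: at [8, 57, 99] ⇒ [14, 63, 105]
  UxaVI (TAGGAACA, off=5): no sites
  WciIX CGATGG/3: at [91, 123] ⇒ [94, 126]
  NpsIX AGGT/0: at [16, 29, 52, 77, 87, 112, 119] ⇒ [16, 29, 52, 77, 87, 112, 119]
  PtaV CTACTT/1: at [0, 68] ⇒ [1, 69]

All cut coordinates (distinct, sorted): [1, 14, 16, 29, 52, 63, 69, 77, 87, 94, 105, 112, 119, 126]

Fragment lengths:
  1→14: 13 bp
  14→16: 2 bp
  16→29: 13 bp
  29→52: 23 bp
  52→63: 11 bp
  63→69: 6 bp
  69→77: 8 bp
  77→87: 10 bp
  87→94: 7 bp
  94→105: 11 bp
  105→112: 7 bp
  112→119: 7 bp
  119→126: 7 bp
  126→1 (wrap): 139-126+1 = 14 bp

[2,6,7,7,7,7,8,10,11,11,13,13,14,23]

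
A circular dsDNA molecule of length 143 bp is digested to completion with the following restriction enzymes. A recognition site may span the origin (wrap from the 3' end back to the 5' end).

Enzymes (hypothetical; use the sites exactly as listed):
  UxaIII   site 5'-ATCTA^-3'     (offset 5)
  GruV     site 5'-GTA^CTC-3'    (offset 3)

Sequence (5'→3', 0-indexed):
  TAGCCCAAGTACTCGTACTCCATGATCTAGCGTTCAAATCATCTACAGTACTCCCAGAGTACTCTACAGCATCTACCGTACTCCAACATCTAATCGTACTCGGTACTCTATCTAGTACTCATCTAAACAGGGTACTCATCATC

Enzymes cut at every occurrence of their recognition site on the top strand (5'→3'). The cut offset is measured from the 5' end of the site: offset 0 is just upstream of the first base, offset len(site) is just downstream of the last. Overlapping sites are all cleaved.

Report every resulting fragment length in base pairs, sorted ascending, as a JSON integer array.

[3,5,5,6,6,7,8,9,9,9,11,11,12,12,14,16]

Per-enzyme occurrences:
  UxaIII (ATCTA, off=5): starts [24, 40, 70, 87, 109, 120, 140] → cuts [2, 29, 45, 75, 92, 114, 125]
  GruV (GTACTC, off=3): starts [8, 14, 47, 58, 77, 95, 102, 114, 131] → cuts [11, 17, 50, 61, 80, 98, 105, 117, 134]

All cut coordinates (distinct, sorted): [2, 11, 17, 29, 45, 50, 61, 75, 80, 92, 98, 105, 114, 117, 125, 134]

Fragment lengths:
  2→11: 9 bp
  11→17: 6 bp
  17→29: 12 bp
  29→45: 16 bp
  45→50: 5 bp
  50→61: 11 bp
  61→75: 14 bp
  75→80: 5 bp
  80→92: 12 bp
  92→98: 6 bp
  98→105: 7 bp
  105→114: 9 bp
  114→117: 3 bp
  117→125: 8 bp
  125→134: 9 bp
  134→2 (wrap): 143-134+2 = 11 bp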